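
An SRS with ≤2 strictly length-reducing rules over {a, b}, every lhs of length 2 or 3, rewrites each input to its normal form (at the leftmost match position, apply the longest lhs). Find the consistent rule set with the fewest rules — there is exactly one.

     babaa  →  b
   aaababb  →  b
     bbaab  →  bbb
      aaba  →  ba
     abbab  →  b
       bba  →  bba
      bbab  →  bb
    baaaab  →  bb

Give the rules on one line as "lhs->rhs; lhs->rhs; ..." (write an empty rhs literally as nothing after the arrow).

  | babaa => baa => b
  | aaababb => ababb => abb => b
  | bbaab => bbb
  | aaba => ba

aa->; ab->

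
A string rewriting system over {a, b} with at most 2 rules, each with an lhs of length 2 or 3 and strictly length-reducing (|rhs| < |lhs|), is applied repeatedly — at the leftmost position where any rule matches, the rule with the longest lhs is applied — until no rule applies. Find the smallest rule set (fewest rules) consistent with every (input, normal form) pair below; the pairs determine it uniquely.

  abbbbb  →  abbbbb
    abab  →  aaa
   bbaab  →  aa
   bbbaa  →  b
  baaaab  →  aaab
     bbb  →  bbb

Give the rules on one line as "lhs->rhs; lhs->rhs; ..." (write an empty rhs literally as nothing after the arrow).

  | abbbbb
  | abab => aaa
  | bbaab => bab => aa
  | bbbaa => bba => b

ba->; bab->aa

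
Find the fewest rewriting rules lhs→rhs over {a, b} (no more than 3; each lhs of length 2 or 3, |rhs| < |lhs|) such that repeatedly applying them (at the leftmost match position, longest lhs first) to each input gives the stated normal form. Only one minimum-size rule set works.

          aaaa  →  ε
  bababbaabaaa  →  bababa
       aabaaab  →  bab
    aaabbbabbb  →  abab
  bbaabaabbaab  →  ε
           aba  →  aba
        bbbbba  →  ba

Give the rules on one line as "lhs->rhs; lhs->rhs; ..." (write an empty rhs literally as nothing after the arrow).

aa->; bb->

  | aaaa => aa => ε
  | bababbaabaaa => babaaabaaa => bababaaa => bababa
  | aabaaab => baaab => bab
  | aaabbbabbb => abbbabbb => ababbb => abab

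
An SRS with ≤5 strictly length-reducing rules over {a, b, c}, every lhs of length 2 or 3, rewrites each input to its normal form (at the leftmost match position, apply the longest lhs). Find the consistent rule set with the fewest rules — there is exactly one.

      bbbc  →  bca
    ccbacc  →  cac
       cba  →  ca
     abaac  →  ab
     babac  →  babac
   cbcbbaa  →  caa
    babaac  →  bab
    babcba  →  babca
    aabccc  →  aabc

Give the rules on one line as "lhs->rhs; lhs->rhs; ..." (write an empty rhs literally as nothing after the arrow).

aac->; bbc->ca; cb->c; cc->c

  | bbbc => bca
  | ccbacc => cbacc => cacc => cac
  | cba => ca
  | abaac => ab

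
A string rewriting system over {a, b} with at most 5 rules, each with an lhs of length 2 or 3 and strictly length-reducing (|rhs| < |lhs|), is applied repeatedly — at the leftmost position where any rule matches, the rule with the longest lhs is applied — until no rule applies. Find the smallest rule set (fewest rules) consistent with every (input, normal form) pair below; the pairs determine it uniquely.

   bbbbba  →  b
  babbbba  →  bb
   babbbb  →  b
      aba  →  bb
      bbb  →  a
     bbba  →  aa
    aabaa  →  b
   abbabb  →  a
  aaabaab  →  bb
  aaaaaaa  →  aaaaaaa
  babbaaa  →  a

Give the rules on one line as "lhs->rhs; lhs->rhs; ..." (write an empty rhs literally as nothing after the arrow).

  | bbbbba => abba => bba => b
  | babbbba => bbbba => aba => bb
  | babbbb => bbbb => ab => b
  | aba => bb

ab->b; aba->bb; ba->; bbb->a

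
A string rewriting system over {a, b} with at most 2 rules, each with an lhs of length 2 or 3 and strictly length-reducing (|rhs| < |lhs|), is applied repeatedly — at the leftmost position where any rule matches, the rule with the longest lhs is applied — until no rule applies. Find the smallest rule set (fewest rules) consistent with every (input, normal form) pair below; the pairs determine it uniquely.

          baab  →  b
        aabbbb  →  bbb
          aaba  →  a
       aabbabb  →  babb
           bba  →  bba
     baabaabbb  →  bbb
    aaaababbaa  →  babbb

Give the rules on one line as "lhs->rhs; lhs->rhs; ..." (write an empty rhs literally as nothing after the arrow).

aa->b; aab->

  | baab => b
  | aabbbb => bbb
  | aaba => a
  | aabbabb => babb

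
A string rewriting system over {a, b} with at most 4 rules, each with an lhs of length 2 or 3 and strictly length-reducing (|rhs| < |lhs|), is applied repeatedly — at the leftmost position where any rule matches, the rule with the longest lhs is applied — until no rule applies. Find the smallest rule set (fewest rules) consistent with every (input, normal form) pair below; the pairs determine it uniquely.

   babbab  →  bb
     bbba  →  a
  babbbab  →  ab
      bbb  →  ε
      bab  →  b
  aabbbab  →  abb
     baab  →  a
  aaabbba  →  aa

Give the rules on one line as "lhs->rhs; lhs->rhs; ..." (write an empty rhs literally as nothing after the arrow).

aab->a; ba->a; bab->b; bbb->

  | babbab => bbab => bb
  | bbba => a
  | babbbab => bbbab => ab
  | bbb => ε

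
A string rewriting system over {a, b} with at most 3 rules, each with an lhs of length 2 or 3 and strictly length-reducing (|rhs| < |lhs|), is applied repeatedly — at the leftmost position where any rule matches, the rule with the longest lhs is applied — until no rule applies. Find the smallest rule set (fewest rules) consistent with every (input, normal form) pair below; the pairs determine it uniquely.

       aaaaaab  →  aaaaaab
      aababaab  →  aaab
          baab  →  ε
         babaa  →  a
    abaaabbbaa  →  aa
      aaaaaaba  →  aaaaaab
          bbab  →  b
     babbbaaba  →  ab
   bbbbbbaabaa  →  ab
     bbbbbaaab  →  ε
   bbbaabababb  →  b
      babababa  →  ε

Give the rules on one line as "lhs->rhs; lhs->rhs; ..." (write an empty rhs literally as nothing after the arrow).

  | aaaaaab
  | aababaab => aabbaab => aaab
  | baab => bab => bb => ε
  | babaa => bbaa => a

ba->b; bb->; bba->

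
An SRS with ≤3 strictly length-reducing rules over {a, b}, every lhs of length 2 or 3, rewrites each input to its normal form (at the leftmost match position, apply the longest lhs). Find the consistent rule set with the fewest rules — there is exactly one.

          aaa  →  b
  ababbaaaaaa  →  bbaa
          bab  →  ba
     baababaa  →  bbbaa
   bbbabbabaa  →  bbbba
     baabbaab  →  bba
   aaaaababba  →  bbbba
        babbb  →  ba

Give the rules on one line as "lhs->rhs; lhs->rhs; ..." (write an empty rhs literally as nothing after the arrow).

aaa->b; ab->a

  | aaa => b
  | ababbaaaaaa => aabbaaaaaa => aabaaaaaa => aaaaaaaa => baaaaa => bbaa
  | bab => ba
  | baababaa => baaabaa => bbbaa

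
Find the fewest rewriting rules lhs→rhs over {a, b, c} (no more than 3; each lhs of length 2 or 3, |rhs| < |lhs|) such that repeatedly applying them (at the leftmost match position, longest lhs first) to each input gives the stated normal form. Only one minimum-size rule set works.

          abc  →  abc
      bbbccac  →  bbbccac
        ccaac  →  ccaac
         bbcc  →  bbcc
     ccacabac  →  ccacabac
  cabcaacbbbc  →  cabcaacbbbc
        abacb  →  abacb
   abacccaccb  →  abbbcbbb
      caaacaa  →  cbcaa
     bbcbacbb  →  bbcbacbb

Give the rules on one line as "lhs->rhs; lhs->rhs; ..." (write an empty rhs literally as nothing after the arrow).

  | abc
  | bbbccac
  | ccaac
  | bbcc

aaa->b; acc->bb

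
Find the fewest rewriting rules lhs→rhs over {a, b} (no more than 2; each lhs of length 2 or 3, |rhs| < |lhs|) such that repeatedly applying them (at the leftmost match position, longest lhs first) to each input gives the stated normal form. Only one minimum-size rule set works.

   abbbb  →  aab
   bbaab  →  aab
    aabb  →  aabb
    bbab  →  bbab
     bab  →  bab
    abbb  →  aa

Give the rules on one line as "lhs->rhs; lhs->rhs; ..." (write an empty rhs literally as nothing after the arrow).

baa->aa; bbb->a

  | abbbb => aab
  | bbaab => baab => aab
  | aabb
  | bbab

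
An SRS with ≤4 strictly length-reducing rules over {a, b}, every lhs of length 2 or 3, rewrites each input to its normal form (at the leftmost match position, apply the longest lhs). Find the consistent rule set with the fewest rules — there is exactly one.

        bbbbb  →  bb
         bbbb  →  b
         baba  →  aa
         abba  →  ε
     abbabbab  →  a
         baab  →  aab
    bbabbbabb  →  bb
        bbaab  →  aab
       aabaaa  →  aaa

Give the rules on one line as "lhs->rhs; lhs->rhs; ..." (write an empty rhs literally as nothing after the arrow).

aba->; ba->a; bab->a; bbb->

  | bbbbb => bb
  | bbbb => b
  | baba => aa
  | abba => aba => ε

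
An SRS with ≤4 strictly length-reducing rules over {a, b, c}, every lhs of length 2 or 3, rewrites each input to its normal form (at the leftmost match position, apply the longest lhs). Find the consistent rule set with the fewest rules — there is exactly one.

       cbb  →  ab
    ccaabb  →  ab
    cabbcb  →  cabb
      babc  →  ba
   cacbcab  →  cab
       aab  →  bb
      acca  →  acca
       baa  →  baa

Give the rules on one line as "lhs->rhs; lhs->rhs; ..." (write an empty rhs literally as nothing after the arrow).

  | cbb => ab
  | ccaabb => cbb => ab
  | cabbcb => cabb
  | babc => ba

aab->bb; bc->; caa->; cb->a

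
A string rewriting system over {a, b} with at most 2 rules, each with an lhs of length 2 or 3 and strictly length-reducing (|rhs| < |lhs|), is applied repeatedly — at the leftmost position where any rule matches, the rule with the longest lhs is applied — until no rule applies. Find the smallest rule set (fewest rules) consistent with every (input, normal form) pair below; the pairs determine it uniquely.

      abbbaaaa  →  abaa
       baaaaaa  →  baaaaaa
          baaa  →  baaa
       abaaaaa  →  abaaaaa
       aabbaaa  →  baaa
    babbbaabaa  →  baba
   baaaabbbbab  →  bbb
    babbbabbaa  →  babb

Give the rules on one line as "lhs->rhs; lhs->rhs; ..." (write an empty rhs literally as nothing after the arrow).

  | abbbaaaa => abbaaa => abaa
  | baaaaaa
  | baaa
  | abaaaaa

aab->; bba->b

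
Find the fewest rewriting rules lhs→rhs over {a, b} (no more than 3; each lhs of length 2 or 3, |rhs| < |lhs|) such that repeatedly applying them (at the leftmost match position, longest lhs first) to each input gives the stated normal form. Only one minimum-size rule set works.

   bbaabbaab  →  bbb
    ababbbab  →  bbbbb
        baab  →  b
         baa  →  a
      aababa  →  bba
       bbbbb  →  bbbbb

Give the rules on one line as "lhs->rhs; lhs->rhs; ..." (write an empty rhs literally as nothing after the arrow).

  | bbaabbaab => babbaab => bbbaab => bbab => bbb
  | ababbbab => babbbab => bbbbab => bbbbb
  | baab => ab => b
  | baa => a

ab->b; baa->a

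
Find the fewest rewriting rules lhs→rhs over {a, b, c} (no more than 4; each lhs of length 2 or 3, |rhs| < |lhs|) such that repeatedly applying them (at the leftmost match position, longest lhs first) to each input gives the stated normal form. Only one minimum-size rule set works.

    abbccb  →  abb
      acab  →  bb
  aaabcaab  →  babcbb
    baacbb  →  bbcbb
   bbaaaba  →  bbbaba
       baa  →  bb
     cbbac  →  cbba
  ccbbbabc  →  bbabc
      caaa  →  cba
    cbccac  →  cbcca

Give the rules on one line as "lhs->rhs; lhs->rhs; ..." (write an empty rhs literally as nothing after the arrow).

  | abbccb => abb
  | acab => aab => bb
  | aaabcaab => babcaab => babcbb
  | baacbb => bbcbb

aa->b; ac->a; ccb->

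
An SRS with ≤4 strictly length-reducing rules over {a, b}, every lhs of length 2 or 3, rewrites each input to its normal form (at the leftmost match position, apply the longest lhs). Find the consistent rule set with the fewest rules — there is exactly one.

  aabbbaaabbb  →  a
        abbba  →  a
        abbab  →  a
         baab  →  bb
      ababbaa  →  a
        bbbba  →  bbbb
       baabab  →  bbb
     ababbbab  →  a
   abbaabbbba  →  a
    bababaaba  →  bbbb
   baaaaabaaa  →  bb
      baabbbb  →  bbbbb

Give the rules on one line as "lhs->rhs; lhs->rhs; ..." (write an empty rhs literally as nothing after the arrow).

aa->a; ab->a; ba->b

  | aabbbaaabbb => abbbaaabbb => abbaaabbb => abaaabbb => aaaabbb => aaabbb => aabbb => abbb => abb => ab => a
  | abbba => abba => aba => aa => a
  | abbab => abab => aab => ab => a
  | baab => bab => bb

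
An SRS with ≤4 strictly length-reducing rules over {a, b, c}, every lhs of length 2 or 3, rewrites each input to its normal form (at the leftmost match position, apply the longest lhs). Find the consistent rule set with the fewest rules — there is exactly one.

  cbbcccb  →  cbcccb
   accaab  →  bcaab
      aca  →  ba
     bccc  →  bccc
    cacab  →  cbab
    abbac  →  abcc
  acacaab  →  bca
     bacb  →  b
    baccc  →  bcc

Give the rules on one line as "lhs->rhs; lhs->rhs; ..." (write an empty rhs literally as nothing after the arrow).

  | cbbcccb => cbcccb
  | accaab => bcaab
  | aca => ba
  | bccc

ac->b; bb->b; bba->bc; cab->ca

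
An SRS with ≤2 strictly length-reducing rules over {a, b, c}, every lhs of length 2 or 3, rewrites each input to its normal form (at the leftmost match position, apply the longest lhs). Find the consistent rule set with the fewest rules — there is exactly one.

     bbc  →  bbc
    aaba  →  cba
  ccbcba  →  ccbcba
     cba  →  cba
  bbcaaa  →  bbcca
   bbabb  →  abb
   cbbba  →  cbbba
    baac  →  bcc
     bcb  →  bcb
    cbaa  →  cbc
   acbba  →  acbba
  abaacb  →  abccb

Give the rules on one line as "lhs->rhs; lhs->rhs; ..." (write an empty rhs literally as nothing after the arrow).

aa->c; bab->ab

  | bbc
  | aaba => cba
  | ccbcba
  | cba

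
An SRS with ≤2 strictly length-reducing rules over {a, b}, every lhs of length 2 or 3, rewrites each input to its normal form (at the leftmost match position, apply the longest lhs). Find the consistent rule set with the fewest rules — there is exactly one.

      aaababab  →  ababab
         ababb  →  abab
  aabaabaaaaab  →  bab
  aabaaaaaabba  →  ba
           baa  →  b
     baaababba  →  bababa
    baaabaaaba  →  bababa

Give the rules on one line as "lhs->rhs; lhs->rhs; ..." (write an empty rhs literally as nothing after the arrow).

  | aaababab => ababab
  | ababb => abab
  | aabaabaaaaab => baabaaaaab => bbaaaaab => baaaaab => baaab => bab
  | aabaaaaaabba => baaaaaabba => baaaabba => baabba => bbba => bba => ba

aa->; bb->b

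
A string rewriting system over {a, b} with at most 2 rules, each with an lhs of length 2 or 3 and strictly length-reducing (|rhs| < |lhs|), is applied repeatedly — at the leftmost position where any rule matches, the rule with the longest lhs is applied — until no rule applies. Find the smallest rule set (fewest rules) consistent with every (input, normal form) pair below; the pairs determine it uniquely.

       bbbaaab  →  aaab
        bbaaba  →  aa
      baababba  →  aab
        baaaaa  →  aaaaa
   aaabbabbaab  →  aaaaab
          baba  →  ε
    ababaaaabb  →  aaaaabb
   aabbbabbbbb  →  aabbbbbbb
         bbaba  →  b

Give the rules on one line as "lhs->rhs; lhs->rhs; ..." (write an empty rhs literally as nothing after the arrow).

ba->; baa->aa

  | bbbaaab => bbaaab => baaab => aaab
  | bbaaba => baaba => aaba => aa
  | baababba => aababba => aabba => aab
  | baaaaa => aaaaa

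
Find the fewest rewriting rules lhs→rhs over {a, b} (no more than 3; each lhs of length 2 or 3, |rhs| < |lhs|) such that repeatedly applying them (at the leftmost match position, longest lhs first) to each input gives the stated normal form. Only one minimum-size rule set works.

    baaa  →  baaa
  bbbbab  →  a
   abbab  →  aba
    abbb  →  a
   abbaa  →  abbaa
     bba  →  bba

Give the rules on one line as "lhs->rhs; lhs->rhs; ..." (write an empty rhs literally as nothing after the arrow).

bab->a; bbb->

  | baaa
  | bbbbab => bab => a
  | abbab => aba
  | abbb => a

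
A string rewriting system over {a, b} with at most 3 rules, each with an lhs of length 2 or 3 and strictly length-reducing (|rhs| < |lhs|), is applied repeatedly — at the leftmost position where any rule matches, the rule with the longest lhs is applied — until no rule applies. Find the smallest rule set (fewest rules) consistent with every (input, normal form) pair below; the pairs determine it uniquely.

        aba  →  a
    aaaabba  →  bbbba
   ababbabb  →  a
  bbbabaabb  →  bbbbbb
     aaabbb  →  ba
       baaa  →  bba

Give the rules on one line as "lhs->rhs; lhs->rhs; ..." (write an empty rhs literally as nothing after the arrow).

  | aba => a
  | aaaabba => baabba => bbbba
  | ababbabb => abbabb => ababb => abb => ab => a
  | bbbabaabb => bbbaabb => bbbbbb

aa->b; ab->a; aba->a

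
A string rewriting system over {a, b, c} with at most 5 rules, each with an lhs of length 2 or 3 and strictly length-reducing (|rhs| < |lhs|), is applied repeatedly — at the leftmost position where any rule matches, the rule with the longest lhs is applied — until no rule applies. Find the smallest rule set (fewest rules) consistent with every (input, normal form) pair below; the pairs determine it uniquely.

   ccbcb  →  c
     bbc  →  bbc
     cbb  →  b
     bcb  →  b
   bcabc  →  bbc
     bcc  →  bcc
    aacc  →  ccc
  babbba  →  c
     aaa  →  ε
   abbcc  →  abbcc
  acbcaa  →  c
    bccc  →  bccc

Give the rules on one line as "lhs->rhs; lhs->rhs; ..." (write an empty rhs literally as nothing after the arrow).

aa->c; ba->a; ca->; cb->

  | ccbcb => ccb => c
  | bbc
  | cbb => b
  | bcb => b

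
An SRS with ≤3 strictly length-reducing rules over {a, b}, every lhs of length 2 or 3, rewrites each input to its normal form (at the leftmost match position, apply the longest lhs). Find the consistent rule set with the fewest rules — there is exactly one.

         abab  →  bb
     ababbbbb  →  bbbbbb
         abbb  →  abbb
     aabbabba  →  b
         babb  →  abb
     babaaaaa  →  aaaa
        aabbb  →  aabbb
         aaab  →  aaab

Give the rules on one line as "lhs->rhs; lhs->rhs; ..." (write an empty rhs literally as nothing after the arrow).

aba->b; ba->a

  | abab => bb
  | ababbbbb => bbbbbb
  | abbb
  | aabbabba => aababba => abbba => abba => aba => b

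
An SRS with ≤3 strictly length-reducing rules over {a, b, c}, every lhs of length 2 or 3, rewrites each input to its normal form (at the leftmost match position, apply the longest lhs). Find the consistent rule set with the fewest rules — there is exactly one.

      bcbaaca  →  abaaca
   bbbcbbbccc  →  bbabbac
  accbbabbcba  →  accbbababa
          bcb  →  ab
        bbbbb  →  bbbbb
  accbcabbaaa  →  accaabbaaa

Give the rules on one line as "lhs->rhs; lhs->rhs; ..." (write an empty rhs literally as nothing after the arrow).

bc->a; bcc->a

  | bcbaaca => abaaca
  | bbbcbbbccc => bbabbbccc => bbabbac
  | accbbabbcba => accbbababa
  | bcb => ab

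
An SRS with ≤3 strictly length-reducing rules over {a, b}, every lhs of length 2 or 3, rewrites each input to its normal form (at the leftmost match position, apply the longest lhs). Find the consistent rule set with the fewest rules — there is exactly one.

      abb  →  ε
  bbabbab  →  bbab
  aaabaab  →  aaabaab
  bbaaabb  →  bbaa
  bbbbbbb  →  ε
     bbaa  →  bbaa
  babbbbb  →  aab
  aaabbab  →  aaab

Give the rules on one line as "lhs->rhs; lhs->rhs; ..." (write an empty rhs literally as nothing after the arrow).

  | abb => ε
  | bbabbab => bbab
  | aaabaab
  | bbaaabb => bbaa

abb->; bbb->aa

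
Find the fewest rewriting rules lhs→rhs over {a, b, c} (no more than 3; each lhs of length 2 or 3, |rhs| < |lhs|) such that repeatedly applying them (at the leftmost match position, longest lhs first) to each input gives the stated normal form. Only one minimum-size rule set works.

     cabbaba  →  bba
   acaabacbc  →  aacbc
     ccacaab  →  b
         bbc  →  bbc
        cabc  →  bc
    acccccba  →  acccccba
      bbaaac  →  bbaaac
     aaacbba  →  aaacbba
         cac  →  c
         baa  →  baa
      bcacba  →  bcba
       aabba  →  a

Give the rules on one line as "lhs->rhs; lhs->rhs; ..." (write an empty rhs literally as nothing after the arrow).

  | cabbaba => bbaba => bba
  | acaabacbc => aabacbc => aacbc
  | ccacaab => ccaab => cab => b
  | bbc

ab->; ca->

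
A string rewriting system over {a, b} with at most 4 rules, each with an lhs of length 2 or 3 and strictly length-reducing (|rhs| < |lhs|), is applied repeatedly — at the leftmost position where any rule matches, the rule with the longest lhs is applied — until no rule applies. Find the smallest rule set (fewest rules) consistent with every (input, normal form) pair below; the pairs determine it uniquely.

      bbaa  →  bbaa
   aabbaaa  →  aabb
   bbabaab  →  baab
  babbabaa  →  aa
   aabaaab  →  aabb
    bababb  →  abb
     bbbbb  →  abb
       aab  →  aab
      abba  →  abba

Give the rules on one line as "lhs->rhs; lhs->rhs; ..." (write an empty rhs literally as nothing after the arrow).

  | bbaa
  | aabbaaa => aabb
  | bbabaab => baab
  | babbabaa => babaa => aa

aaa->; bab->; bbb->a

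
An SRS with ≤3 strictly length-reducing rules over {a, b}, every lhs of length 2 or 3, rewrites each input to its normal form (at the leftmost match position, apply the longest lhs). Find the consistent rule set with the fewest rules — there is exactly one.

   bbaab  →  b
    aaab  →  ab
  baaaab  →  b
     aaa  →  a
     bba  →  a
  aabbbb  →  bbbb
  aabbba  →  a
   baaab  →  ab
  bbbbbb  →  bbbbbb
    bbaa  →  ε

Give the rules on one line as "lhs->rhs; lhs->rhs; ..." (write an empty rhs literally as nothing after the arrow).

  | bbaab => baab => aab => b
  | aaab => ab
  | baaaab => aaaab => aab => b
  | aaa => a

aa->; ba->a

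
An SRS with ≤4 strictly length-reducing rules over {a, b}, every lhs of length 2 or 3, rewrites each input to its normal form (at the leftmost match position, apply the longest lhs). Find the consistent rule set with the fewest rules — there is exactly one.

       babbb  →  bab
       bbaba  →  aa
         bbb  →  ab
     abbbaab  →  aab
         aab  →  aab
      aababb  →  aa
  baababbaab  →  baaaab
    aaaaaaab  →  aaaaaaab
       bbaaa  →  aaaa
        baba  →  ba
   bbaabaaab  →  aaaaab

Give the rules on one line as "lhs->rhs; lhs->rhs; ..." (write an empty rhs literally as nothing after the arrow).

aba->a; abb->a; bb->a

  | babbb => bab
  | bbaba => aaba => aa
  | bbb => ab
  | abbbaab => abaab => aab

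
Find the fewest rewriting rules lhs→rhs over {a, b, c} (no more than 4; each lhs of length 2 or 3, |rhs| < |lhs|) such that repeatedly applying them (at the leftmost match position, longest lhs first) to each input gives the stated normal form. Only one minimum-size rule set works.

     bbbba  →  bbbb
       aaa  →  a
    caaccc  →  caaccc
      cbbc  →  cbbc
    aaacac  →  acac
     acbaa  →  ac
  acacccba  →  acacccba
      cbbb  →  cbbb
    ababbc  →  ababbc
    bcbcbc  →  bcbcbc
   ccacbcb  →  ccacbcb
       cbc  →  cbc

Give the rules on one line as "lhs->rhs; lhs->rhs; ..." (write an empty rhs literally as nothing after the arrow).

  | bbbba => bbbb
  | aaa => a
  | caaccc
  | cbbc

aaa->a; baa->; bba->bb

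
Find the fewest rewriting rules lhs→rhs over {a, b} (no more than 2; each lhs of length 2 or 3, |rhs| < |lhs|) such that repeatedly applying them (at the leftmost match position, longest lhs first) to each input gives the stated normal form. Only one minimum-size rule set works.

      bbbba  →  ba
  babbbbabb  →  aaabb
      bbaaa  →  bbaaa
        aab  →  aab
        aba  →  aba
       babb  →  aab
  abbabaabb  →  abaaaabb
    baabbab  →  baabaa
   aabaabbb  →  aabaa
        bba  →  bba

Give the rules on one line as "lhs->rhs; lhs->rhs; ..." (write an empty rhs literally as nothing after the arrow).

  | bbbba => ba
  | babbbbabb => aabbbabb => aaabb
  | bbaaa
  | aab

bab->aa; bbb->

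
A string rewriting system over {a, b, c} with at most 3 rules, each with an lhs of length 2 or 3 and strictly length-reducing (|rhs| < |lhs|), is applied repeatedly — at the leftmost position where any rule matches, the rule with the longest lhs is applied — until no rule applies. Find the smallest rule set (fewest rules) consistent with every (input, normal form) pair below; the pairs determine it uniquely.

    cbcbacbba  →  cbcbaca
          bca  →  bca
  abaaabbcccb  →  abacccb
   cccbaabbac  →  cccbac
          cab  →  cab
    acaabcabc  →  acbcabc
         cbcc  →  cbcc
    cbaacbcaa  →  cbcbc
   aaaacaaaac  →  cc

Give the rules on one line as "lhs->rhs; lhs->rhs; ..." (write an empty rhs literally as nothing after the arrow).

  | cbcbacbba => cbcbaca
  | bca
  | abaaabbcccb => ababbcccb => abacccb
  | cccbaabbac => cccbbbac => cccbac

aa->; bb->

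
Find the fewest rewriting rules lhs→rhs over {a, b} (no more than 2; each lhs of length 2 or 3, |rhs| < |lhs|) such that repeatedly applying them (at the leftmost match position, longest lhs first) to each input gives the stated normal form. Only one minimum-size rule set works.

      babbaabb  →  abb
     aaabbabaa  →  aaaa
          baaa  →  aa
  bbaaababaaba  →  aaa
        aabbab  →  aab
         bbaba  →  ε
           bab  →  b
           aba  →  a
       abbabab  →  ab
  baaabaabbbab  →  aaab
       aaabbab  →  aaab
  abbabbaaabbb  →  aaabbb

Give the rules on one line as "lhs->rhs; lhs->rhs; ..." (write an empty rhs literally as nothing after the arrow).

  | babbaabb => bbaabb => baabb => abb
  | aaabbabaa => aaababaa => aaabaa => aaaa
  | baaa => aa
  | bbaaababaaba => baaababaaba => aababaaba => aabaaba => aaaba => aaa

ba->; bba->ba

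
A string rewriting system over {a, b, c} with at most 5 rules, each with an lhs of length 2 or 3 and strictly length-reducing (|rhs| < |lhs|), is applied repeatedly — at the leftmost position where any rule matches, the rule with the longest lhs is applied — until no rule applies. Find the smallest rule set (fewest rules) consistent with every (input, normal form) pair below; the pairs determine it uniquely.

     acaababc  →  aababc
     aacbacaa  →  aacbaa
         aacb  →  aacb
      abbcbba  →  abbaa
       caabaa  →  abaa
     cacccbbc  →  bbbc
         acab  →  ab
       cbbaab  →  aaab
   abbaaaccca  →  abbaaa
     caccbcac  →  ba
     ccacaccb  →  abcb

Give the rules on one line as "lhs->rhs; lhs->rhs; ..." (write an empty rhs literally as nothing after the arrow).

ca->; cac->b; cbb->a; cc->

  | acaababc => aababc
  | aacbacaa => aacbaa
  | aacb
  | abbcbba => abbaa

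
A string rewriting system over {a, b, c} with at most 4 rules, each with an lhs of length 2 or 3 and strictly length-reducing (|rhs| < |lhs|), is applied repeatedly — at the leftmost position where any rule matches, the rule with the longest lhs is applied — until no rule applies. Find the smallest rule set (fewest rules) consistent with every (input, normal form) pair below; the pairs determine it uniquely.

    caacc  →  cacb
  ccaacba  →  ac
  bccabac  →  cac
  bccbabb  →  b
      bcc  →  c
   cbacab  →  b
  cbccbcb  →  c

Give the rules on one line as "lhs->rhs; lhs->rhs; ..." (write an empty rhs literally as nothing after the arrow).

acc->cb; ba->; bb->c; cc->b

  | caacc => cacb
  | ccaacba => baacba => acba => ac
  | bccabac => bbabac => cabac => cac
  | bccbabb => bbbabb => cbabb => cbb => cc => b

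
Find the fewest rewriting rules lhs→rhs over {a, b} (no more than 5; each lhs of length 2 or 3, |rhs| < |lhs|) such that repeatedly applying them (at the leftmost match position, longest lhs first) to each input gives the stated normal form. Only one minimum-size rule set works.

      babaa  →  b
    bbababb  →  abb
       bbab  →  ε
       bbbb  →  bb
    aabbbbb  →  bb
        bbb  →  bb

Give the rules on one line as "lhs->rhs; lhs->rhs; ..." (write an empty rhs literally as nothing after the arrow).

  | babaa => aa => b
  | bbababb => bababb => abb
  | bbab => bab => ε
  | bbbb => bbb => bb

aa->b; bab->; bba->ba; bbb->bb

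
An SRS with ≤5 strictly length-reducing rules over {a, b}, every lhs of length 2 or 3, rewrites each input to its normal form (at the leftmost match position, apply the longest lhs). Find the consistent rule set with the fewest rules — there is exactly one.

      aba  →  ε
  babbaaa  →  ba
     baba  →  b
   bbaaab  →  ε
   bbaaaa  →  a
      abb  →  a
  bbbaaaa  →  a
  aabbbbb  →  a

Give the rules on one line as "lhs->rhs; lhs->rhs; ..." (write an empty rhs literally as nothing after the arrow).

aa->a; aab->; aba->; bb->a

  | aba => ε
  | babbaaa => baaaaa => baaaa => baaa => baa => ba
  | baba => b
  | bbaaab => aaaab => aaab => aab => ε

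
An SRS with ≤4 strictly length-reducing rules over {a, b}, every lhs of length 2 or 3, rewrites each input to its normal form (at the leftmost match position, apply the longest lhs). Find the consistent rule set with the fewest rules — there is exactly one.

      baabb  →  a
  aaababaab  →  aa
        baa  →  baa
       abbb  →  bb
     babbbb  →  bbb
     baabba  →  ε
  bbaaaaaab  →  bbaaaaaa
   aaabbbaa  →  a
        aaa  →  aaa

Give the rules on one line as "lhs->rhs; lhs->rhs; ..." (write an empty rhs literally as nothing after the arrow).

  | baabb => bab => ab => a
  | aaababaab => aabaab => aab => aa
  | baa
  | abbb => bb

ab->a; aba->; abb->b; bab->ab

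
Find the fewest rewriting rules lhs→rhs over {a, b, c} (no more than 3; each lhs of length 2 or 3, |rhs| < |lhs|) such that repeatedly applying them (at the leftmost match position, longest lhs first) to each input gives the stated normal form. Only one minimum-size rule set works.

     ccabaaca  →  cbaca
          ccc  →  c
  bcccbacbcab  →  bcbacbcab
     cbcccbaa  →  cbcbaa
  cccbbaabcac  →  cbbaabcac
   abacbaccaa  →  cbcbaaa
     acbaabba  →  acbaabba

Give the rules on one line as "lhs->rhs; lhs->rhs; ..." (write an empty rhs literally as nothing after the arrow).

  | ccabaaca => abaaca => cbaca
  | ccc => c
  | bcccbacbcab => bcbacbcab
  | cbcccbaa => cbcbaa

aba->cb; cc->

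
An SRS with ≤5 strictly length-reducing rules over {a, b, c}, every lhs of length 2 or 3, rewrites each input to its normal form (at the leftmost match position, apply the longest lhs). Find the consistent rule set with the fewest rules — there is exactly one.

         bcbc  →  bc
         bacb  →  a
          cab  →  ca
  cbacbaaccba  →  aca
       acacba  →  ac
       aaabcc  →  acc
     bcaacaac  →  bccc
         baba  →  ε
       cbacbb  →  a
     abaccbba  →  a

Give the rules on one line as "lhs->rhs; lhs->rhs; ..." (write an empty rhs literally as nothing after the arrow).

aa->; ab->a; ba->a; cb->

  | bcbc => bc
  | bacb => acb => a
  | cab => ca
  | cbacbaaccba => acbaaccba => aaaccba => accba => aca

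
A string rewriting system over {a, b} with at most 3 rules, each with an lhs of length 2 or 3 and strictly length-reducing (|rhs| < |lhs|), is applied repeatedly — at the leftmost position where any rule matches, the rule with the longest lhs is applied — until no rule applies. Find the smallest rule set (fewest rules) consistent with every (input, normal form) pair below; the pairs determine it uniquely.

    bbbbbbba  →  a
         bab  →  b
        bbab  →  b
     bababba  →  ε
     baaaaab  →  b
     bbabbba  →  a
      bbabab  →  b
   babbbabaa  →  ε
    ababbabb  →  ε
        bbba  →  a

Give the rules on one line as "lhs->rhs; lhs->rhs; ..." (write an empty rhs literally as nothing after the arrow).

aa->; ba->; bb->a

  | bbbbbbba => abbbbba => aabbba => bbba => aba => a
  | bab => b
  | bbab => aab => b
  | bababba => babba => bba => aa => ε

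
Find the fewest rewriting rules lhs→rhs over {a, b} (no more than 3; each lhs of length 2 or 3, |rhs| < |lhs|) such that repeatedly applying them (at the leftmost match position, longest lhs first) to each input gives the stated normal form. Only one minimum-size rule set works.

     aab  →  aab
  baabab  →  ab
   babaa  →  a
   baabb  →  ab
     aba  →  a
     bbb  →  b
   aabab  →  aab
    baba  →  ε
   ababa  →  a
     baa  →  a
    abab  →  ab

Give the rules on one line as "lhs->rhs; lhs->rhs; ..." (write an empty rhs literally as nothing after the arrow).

  | aab
  | baabab => abab => ab
  | babaa => baa => a
  | baabb => abb => ab

ba->; bb->b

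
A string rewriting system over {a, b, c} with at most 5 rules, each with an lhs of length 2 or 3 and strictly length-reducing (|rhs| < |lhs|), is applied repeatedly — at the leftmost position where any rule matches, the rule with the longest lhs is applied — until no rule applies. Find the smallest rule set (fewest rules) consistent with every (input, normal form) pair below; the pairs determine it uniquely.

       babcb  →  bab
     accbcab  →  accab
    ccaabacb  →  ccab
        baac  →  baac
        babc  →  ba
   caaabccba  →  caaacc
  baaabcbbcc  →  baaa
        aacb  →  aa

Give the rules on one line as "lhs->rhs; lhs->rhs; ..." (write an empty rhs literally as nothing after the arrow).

  | babcb => bab
  | accbcab => accab
  | ccaabacb => ccabcb => ccab
  | baac

aba->b; bc->; cb->; cba->cc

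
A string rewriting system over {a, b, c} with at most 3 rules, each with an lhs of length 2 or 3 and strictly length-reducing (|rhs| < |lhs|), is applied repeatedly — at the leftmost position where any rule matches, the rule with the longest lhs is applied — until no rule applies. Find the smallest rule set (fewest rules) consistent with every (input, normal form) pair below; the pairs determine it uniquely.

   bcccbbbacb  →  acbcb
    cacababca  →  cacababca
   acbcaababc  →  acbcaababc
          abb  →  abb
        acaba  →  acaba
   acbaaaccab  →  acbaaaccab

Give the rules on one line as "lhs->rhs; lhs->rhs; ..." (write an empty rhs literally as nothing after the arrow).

  | bcccbbbacb => acbbbacb => acbcb
  | cacababca
  | acbcaababc
  | abb

bba->; bcc->a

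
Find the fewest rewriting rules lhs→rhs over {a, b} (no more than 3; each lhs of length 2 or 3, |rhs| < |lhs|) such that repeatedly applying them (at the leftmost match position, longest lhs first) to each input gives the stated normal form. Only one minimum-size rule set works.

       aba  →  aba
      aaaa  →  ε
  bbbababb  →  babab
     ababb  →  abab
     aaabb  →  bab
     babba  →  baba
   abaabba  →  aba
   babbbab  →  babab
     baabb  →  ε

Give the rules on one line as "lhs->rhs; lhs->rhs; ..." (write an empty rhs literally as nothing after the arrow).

  | aba
  | aaaa => baa => bb => ε
  | bbbababb => bababb => babab
  | ababb => abab

aa->b; abb->ab; bb->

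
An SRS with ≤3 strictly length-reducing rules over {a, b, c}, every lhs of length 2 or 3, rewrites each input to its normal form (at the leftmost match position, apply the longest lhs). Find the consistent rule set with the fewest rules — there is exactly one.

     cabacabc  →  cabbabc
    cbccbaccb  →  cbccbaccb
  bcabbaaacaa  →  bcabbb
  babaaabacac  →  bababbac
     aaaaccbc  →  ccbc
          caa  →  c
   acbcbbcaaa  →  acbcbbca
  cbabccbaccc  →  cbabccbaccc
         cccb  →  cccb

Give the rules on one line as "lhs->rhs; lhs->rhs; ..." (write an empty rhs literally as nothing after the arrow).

aa->; aca->ba

  | cabacabc => cabbabc
  | cbccbaccb
  | bcabbaaacaa => bcabbacaa => bcabbbaa => bcabbb
  | babaaabacac => bababacac => bababbac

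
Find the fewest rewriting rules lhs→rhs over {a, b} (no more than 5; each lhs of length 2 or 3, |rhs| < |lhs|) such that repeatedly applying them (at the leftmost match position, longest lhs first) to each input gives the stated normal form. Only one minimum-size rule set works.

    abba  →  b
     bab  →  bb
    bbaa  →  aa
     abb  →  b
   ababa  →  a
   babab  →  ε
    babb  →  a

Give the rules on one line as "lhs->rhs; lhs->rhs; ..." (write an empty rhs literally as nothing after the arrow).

ab->; ba->b; bba->a; bbb->a

  | abba => ba => b
  | bab => bb
  | bbaa => aa
  | abb => b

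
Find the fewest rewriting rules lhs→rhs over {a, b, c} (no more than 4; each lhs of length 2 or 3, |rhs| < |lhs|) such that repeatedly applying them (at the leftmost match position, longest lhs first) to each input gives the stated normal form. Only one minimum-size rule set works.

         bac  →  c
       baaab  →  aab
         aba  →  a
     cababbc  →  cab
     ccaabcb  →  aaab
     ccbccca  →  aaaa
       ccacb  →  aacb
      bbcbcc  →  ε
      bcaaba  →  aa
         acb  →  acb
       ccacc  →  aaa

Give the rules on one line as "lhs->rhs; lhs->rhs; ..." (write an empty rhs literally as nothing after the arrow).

ba->; bc->; cc->a; ccb->ac

  | bac => c
  | baaab => aab
  | aba => a
  | cababbc => cabbc => cab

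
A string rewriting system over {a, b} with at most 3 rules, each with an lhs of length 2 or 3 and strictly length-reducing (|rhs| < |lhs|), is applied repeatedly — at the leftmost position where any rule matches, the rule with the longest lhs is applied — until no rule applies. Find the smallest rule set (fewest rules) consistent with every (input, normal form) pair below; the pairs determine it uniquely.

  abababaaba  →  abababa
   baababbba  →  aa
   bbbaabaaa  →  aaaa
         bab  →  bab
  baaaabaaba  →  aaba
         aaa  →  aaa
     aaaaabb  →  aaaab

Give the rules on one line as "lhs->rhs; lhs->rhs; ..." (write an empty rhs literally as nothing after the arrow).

abb->b; baa->; bbb->a

  | abababaaba => abababa
  | baababbba => babbba => bbba => aa
  | bbbaabaaa => aaabaaa => aaaa
  | bab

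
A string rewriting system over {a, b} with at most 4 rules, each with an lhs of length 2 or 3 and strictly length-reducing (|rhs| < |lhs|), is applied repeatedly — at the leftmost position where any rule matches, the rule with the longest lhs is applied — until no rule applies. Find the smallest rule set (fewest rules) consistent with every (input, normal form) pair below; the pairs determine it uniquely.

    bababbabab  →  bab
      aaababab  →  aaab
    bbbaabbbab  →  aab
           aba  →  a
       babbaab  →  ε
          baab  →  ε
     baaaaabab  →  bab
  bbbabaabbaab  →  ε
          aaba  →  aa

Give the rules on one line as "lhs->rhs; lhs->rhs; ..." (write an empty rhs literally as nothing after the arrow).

aba->a; baa->b; bb->; bba->aa

  | bababbabab => babbabab => baaabab => babab => bab
  | aaababab => aaabab => aaab
  | bbbaabbbab => baabbbab => bbbbab => bbab => aab
  | aba => a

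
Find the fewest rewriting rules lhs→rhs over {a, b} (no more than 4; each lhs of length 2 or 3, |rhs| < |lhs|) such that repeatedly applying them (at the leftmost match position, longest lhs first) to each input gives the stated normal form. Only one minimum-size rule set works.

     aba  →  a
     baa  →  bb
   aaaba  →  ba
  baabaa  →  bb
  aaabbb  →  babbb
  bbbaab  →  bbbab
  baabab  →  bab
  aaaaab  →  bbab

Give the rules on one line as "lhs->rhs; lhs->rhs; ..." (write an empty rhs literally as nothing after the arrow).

  | aba => a
  | baa => bb
  | aaaba => baba => ba
  | baabaa => babaa => baa => bb

aa->b; aab->ab; aba->a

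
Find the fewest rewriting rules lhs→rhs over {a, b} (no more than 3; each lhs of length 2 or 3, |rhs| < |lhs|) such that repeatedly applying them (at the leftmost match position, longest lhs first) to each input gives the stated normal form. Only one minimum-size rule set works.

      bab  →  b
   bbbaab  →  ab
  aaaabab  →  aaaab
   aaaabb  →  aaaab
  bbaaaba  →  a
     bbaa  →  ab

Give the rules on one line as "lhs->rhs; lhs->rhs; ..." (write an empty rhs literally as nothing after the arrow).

  | bab => b
  | bbbaab => bbaab => baab => abb => ab
  | aaaabab => aaaab
  | aaaabb => aaaab

ba->; baa->ab; bb->b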